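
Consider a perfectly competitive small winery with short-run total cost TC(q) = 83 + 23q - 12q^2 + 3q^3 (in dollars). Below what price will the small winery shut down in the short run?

$11 per unit

The shutdown price is the minimum of AVC. VC = 23q - 12q^2 + 3q^3, so AVC = 23 - 12q + 3q^2.
At the minimum of AVC, MC = AVC. MC = 23 - 24q + 9q^2; setting MC = AVC gives 6q^2 - 12q = 0, so q = 2. min AVC = 11.
For P < $11 the firm produces nothing.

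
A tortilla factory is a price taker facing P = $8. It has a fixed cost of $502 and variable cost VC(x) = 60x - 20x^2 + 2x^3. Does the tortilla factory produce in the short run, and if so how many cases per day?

Shut down

Variable cost is VC = 60x - 20x^2 + 2x^3, so AVC = VC/x = 60 - 20x + 2x^2 and MC = dTC/dx = 60 - 40x + 6x^2.
AVC is minimized where dAVC/dx = -20 + 4x = 0, at x = 5; min AVC = 60 - 20·5 + 2·5^2 = $10.
Since P = $8 < min AVC = $10, price fails to cover variable cost at any output.
Shutting down limits the loss to fixed cost, $502.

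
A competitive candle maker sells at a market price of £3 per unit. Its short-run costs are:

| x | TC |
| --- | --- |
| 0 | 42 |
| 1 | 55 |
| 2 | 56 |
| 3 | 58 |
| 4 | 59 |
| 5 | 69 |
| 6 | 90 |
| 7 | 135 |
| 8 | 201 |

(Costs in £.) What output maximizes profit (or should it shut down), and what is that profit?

x = 0 (shut down); profit = -£42

Tabulate TR − TC: x=0: -42; x=1: -52; x=2: -50; x=3: -49; x=4: -47; x=5: -54; x=6: -72; x=7: -114; x=8: -177.
Profit is highest at x = 0. Equivalently, the lowest AVC in the table is 17/4 ≈ £4.25 at x = 4, and P = £3 falls below it — price never covers variable cost, so the firm shuts down and loses only its fixed cost.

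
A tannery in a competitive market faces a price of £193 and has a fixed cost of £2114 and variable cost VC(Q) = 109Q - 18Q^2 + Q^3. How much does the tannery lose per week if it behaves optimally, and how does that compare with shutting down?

AVC = 109 - 18Q + Q^2; min AVC = £28 at Q = 9. Since P = £193 ≥ min AVC, the firm produces.
With MC = 109 - 36Q + 3Q^2, P = MC on the upward-sloping part at Q* = 14.
TR = 193·14 = 2702. TC = 2114 + 742 = 2856. Profit = 2702 − 2856 = -£154.
That loss of £154 beats the £2114 the firm would lose by shutting down; producing recovers £1960 of fixed cost.

Profit = -£154 at Q = 14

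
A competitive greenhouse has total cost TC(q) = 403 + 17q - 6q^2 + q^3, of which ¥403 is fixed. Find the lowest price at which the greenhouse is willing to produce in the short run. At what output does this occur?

¥8 per unit, at q = 3

The shutdown price is the minimum of AVC. VC = 17q - 6q^2 + q^3, so AVC = 17 - 6q + q^2.
dAVC/dq = -6 + 2q = 0 gives q = 3. min AVC = 17 - 6·3 + 3^2 = 8.
For P < ¥8 the firm produces nothing.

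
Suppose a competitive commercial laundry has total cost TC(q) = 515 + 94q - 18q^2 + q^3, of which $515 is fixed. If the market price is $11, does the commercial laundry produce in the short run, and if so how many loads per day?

From TC, MC = TC'(q) = 94 - 36q + 3q^2 and AVC = VC/q = 94 - 18q + q^2.
The AVC parabola has its vertex at q = 18/2 = 9, where AVC = 94 - 18·9 + 9^2 = $13.
Since P = $11 < min AVC = $13, price fails to cover variable cost at any output.
The firm minimizes its loss by shutting down and losing only its fixed cost of $515.

Shut down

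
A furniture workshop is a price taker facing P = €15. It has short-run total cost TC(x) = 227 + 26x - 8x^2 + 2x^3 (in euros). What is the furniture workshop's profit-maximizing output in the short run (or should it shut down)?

From TC, MC = TC'(x) = 26 - 16x + 6x^2 and AVC = VC/x = 26 - 8x + 2x^2.
AVC hits its minimum where MC = AVC, at x = 2, giving min AVC = 26 - 8·2 + 2·2^2 = €18.
P = €15 lies below min AVC = €18; no output level covers variable cost.
Shutting down limits the loss to fixed cost, €227.

Shut down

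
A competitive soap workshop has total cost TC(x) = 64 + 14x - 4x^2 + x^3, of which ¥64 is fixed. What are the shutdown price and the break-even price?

Shutdown price = ¥10; break-even price = ¥30

Shutdown price = min AVC. AVC = 14 - 4x + x^2, with vertex at x = 2 and minimum ¥10.
ATC = 64/x + 14 - 4x + x^2. Setting dATC/dx = −64/x^2 − 4 + 2x = 0 gives x = 4 (since 2·4^3 − 4·4^2 = 64).
min ATC = 64/4 + 14 − 4·4 + 4^2 = ¥30. That is the break-even price.
Between these two prices the firm operates at a loss; above ¥30 it earns a profit.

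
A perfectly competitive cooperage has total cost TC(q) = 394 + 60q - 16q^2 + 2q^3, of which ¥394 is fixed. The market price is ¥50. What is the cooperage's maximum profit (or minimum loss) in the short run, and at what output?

AVC = 60 - 16q + 2q^2 has its minimum ¥28 at q = 4; price ¥50 clears that bar, so the firm operates.
MC = 60 - 32q + 6q^2. Setting P = MC and taking the root on the rising branch gives q* = 5.
TR = 50·5 = 250. TC = 394 + 150 = 544. Profit = 250 − 544 = -¥294.
That loss of ¥294 beats the ¥394 the firm would lose by shutting down; producing recovers ¥100 of fixed cost.

Profit = -¥294 at q = 5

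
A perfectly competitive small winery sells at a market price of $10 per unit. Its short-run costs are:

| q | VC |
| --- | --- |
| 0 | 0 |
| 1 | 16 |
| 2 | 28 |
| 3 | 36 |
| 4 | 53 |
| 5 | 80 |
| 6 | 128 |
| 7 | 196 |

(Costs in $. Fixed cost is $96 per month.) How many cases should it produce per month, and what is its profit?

Compute π = P·q − TC at each output: q=0: -96; q=1: -102; q=2: -104; q=3: -102; q=4: -109; q=5: -126; q=6: -164; q=7: -222.
Profit is highest at q = 0. Equivalently, the lowest AVC in the table is 36/3 ≈ $12 at q = 3, and P = $10 falls below it — price never covers variable cost, so the firm shuts down and loses only its fixed cost.

q = 0 (shut down); profit = -$96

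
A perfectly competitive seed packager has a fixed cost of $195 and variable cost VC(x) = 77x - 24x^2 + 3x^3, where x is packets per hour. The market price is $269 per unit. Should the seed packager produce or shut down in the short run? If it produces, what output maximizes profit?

Produce at x = 8

From TC, MC = TC'(x) = 77 - 48x + 9x^2 and AVC = VC/x = 77 - 24x + 3x^2.
AVC hits its minimum where MC = AVC, at x = 4, giving min AVC = 77 - 24·4 + 3·4^2 = $29.
Since P = $269 ≥ min AVC = $29, price covers variable cost and the firm should produce.
Solving P = MC: -192 - 48x + 9x^2 = 0 ⇒ x = -8/3 or 8. On the upward-sloping branch, x* = 8.
Check: AVC at x = 8 is $77 ≤ P, so revenue covers variable cost.
Profit = P·x − TC = 269·8 − 811 = $1341.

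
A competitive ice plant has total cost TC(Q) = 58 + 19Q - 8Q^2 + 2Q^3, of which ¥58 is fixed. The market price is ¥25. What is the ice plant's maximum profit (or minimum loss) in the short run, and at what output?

Profit = -¥22 at Q = 3

AVC = 19 - 8Q + 2Q^2 has its minimum ¥11 at Q = 2; price ¥25 clears that bar, so the firm operates.
With MC = 19 - 16Q + 6Q^2, P = MC on the upward-sloping part at Q* = 3.
TR = 25·3 = 75. TC = 58 + 39 = 97. Profit = 75 − 97 = -¥22.
That loss of ¥22 beats the ¥58 the firm would lose by shutting down; producing recovers ¥36 of fixed cost.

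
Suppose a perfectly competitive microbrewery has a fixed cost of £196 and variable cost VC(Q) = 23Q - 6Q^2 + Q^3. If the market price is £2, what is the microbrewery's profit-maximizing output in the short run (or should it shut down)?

Variable cost is VC = 23Q - 6Q^2 + Q^3, so AVC = VC/Q = 23 - 6Q + Q^2 and MC = dTC/dQ = 23 - 12Q + 3Q^2.
The AVC parabola has its vertex at Q = 6/2 = 3, where AVC = 23 - 6·3 + 3^2 = £14.
P = £2 lies below min AVC = £14; no output level covers variable cost.
Shutting down limits the loss to fixed cost, £196.

Shut down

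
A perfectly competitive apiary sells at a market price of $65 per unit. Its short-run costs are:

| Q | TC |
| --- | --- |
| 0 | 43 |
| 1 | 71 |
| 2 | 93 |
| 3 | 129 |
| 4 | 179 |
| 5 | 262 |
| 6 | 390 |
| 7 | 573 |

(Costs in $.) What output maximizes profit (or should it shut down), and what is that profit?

Profit at each row (π = 65Q − TC): Q=0: -43; Q=1: -6; Q=2: 37; Q=3: 66; Q=4: 81; Q=5: 63; Q=6: 0; Q=7: -118.
Profit is maximized at Q = 4. AVC there is 136/4 = $34 ≤ P, so producing beats shutting down (which would give -$43).

Q = 4; profit = $81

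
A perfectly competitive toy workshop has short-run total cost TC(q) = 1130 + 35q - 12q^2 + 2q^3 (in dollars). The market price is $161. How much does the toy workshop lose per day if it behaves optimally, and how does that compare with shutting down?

AVC = 35 - 12q + 2q^2; min AVC = $17 at q = 3. Since P = $161 ≥ min AVC, the firm produces.
With MC = 35 - 24q + 6q^2, P = MC on the upward-sloping part at q* = 7.
TR = 161·7 = 1127. TC = 1130 + 343 = 1473. Profit = 1127 − 1473 = -$346.
By producing, the firm covers all variable cost plus $784 of fixed cost; shutting down would lose the full $1130.

Profit = -$346 at q = 7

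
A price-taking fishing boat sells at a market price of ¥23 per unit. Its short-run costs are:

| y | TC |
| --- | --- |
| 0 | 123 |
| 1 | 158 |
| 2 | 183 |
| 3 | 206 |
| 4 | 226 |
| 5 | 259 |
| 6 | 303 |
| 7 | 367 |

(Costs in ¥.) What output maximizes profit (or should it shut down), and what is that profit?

y = 0 (shut down); profit = -¥123

Compute π = P·y − TC at each output: y=0: -123; y=1: -135; y=2: -137; y=3: -137; y=4: -134; y=5: -144; y=6: -165; y=7: -206.
Profit is highest at y = 0. Equivalently, the lowest AVC in the table is 103/4 ≈ ¥25.75 at y = 4, and P = ¥23 falls below it — price never covers variable cost, so the firm shuts down and loses only its fixed cost.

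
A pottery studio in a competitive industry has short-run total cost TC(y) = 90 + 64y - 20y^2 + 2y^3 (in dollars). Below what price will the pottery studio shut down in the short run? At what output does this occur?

$14 per unit, at y = 5

The firm shuts down when price falls below the minimum of average variable cost. AVC = VC/y = 64 - 20y + 2y^2.
dAVC/dy = -20 + 4y = 0 gives y = 5. min AVC = 64 - 20·5 + 2·5^2 = 14.
The firm shuts down for any P below $14.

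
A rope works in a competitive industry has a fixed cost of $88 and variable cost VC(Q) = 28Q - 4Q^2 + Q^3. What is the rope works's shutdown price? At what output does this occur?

The firm shuts down when price falls below the minimum of average variable cost. AVC = VC/Q = 28 - 4Q + Q^2.
dAVC/dQ = -4 + 2Q = 0 gives Q = 2. min AVC = 28 - 4·2 + 2^2 = 24.
The firm shuts down for any P below $24.

$24 per unit, at Q = 2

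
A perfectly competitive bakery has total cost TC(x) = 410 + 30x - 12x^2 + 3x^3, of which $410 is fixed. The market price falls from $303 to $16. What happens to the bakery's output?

Output falls from 7 to 0 (the firm shuts down)

MC = 30 - 24x + 9x^2; the shutdown threshold is min AVC = $18 (at x = 2).
With P = $303 above the shutdown price, P = MC gives x = 7.
At P = $16 < min AVC = $18, price no longer covers variable cost at any output, so the firm shuts down: x = 0.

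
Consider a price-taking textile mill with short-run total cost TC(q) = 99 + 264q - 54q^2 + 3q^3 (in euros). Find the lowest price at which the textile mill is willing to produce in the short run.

€21 per unit

The firm shuts down when price falls below the minimum of average variable cost. AVC = VC/q = 264 - 54q + 3q^2.
dAVC/dq = -54 + 6q = 0 gives q = 9. min AVC = 264 - 54·9 + 3·9^2 = 21.
The firm shuts down for any P below €21.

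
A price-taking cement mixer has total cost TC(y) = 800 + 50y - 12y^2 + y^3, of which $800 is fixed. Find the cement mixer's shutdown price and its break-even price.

Shutdown price = min AVC. AVC = 50 - 12y + y^2, with vertex at y = 6 and minimum $14.
ATC = 800/y + 50 - 12y + y^2. Setting dATC/dy = −800/y^2 − 12 + 2y = 0 gives y = 10 (since 2·10^3 − 12·10^2 = 800).
min ATC = 800/10 + 50 − 12·10 + 10^2 = $110. That is the break-even price.
For $14 ≤ P < $110 the firm produces at a loss; below $14 it shuts down.

Shutdown price = $14; break-even price = $110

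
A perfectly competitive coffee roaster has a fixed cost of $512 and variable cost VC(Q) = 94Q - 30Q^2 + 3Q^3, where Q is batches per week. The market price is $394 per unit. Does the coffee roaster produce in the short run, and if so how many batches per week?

Variable cost is VC = 94Q - 30Q^2 + 3Q^3, so AVC = VC/Q = 94 - 30Q + 3Q^2 and MC = dTC/dQ = 94 - 60Q + 9Q^2.
AVC hits its minimum where MC = AVC, at Q = 5, giving min AVC = 94 - 30·5 + 3·5^2 = $19.
Because $394 ≥ $19, revenue can cover variable cost; the firm operates.
Solving P = MC: -300 - 60Q + 9Q^2 = 0 ⇒ Q = -10/3 or 10. On the upward-sloping branch, Q* = 10.
Check: AVC at Q = 10 is $94 ≤ P, so revenue covers variable cost.
Profit = P·Q − TC = 394·10 − 1452 = $2488.

Produce at Q = 10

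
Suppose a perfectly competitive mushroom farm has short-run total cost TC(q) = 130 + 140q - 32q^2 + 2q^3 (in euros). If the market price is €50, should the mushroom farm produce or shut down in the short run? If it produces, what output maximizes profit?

Produce at q = 9

Variable cost is VC = 140q - 32q^2 + 2q^3, so AVC = VC/q = 140 - 32q + 2q^2 and MC = dTC/dq = 140 - 64q + 6q^2.
AVC is minimized where dAVC/dq = -32 + 4q = 0, at q = 8; min AVC = 140 - 32·8 + 2·8^2 = €12.
Because €50 ≥ €12, revenue can cover variable cost; the firm operates.
Set P = MC: 50 = 140 - 64q + 6q^2 → 90 - 64q + 6q^2 = 0. The roots are q = 5/3 and q = 9; the profit-maximizing output is on the rising part of MC, so q* = 9.
Check: AVC at q = 9 is €14 ≤ P, so revenue covers variable cost.
Profit = P·q − TC = 50·9 − 256 = €194.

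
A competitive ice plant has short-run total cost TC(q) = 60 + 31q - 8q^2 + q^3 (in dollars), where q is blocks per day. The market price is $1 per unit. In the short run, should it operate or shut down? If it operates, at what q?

Variable cost is VC = 31q - 8q^2 + q^3, so AVC = VC/q = 31 - 8q + q^2 and MC = dTC/dq = 31 - 16q + 3q^2.
AVC is minimized where dAVC/dq = -8 + 2q = 0, at q = 4; min AVC = 31 - 8·4 + 4^2 = $15.
Since P = $1 < min AVC = $15, price fails to cover variable cost at any output.
Best response: produce nothing and absorb the $60 fixed cost.

Shut down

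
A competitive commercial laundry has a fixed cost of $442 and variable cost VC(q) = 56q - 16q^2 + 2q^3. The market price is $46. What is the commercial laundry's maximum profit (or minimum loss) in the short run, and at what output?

Profit = -$342 at q = 5

AVC = 56 - 16q + 2q^2 has its minimum $24 at q = 4; price $46 clears that bar, so the firm operates.
With MC = 56 - 32q + 6q^2, P = MC on the upward-sloping part at q* = 5.
TR = 46·5 = 230. TC = 442 + 130 = 572. Profit = 230 − 572 = -$342.
That loss of $342 beats the $442 the firm would lose by shutting down; producing recovers $100 of fixed cost.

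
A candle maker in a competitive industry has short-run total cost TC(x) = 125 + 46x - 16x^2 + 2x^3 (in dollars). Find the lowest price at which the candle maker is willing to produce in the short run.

Short-run supply begins at min AVC. From VC = 46x - 16x^2 + 2x^3, AVC = 46 - 16x + 2x^2.
dAVC/dx = -16 + 4x = 0 gives x = 4. min AVC = 46 - 16·4 + 2·4^2 = 14.
The firm shuts down for any P below $14.

$14 per unit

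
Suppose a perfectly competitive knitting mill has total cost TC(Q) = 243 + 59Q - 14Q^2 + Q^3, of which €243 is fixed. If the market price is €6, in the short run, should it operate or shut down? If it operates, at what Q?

Shut down

Variable cost is VC = 59Q - 14Q^2 + Q^3, so AVC = VC/Q = 59 - 14Q + Q^2 and MC = dTC/dQ = 59 - 28Q + 3Q^2.
The AVC parabola has its vertex at Q = 14/2 = 7, where AVC = 59 - 14·7 + 7^2 = €10.
P = €6 lies below min AVC = €10; no output level covers variable cost.
Shutting down limits the loss to fixed cost, €243.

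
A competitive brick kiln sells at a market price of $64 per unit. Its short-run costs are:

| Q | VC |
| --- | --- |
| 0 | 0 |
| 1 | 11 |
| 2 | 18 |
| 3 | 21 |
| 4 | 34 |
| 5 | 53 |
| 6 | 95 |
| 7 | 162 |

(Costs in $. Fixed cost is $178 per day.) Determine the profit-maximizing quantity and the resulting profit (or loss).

Q = 6; profit = $111

Compute π = P·Q − TC at each output: Q=0: -178; Q=1: -125; Q=2: -68; Q=3: -7; Q=4: 44; Q=5: 89; Q=6: 111; Q=7: 108.
Profit is maximized at Q = 6. AVC there is 95/6 = $15.83 ≤ P, so producing beats shutting down (which would give -$178).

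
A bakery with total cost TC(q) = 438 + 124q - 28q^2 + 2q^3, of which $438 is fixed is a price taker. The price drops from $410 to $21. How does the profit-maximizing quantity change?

MC = 124 - 56q + 6q^2; the shutdown threshold is min AVC = $26 (at q = 7).
At P = $410 ≥ min AVC, set P = MC on the rising branch: q = 13.
At P = $21 < min AVC = $26, price no longer covers variable cost at any output, so the firm shuts down: q = 0.

Output falls from 13 to 0 (the firm shuts down)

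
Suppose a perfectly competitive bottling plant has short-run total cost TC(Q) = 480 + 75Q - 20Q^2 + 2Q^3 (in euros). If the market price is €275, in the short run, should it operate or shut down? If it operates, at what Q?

Produce at Q = 10

From TC, MC = TC'(Q) = 75 - 40Q + 6Q^2 and AVC = VC/Q = 75 - 20Q + 2Q^2.
The AVC parabola has its vertex at Q = 20/4 = 5, where AVC = 75 - 20·5 + 2·5^2 = €25.
Because €275 ≥ €25, revenue can cover variable cost; the firm operates.
P = MC gives -200 - 40Q + 6Q^2 = 0, with roots -10/3 and 10. Take the larger (rising MC): Q* = 10.
Check: AVC at Q = 10 is €75 ≤ P, so revenue covers variable cost.
Profit = P·Q − TC = 275·10 − 1230 = €1520.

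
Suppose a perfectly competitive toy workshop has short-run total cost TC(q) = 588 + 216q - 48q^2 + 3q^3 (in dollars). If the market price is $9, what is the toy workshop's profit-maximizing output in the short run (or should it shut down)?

Shut down

From TC, MC = TC'(q) = 216 - 96q + 9q^2 and AVC = VC/q = 216 - 48q + 3q^2.
The AVC parabola has its vertex at q = 48/6 = 8, where AVC = 216 - 48·8 + 3·8^2 = $24.
With P < min AVC ($9 < $24), every unit sold adds to the loss.
Best response: produce nothing and absorb the $588 fixed cost.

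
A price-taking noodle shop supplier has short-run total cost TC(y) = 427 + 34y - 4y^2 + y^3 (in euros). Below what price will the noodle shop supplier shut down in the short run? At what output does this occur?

€30 per unit, at y = 2

The firm shuts down when price falls below the minimum of average variable cost. AVC = VC/y = 34 - 4y + y^2.
At the minimum of AVC, MC = AVC. MC = 34 - 8y + 3y^2; setting MC = AVC gives 2y^2 - 4y = 0, so y = 2. min AVC = 30.
The firm shuts down for any P below €30.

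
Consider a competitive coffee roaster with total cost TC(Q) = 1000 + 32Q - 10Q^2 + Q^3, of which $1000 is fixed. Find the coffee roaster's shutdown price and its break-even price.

Shutdown price = min AVC. AVC = 32 - 10Q + Q^2, with vertex at Q = 5 and minimum $7.
ATC = 1000/Q + 32 - 10Q + Q^2. Setting dATC/dQ = −1000/Q^2 − 10 + 2Q = 0 gives Q = 10 (since 2·10^3 − 10·10^2 = 1000).
min ATC = 1000/10 + 32 − 10·10 + 10^2 = $132. That is the break-even price.
For $7 ≤ P < $132 the firm produces at a loss; below $7 it shuts down.

Shutdown price = $7; break-even price = $132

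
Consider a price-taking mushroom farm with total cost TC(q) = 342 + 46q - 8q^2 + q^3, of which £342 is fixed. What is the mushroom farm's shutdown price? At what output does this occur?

£30 per unit, at q = 4

Short-run supply begins at min AVC. From VC = 46q - 8q^2 + q^3, AVC = 46 - 8q + q^2.
At the minimum of AVC, MC = AVC. MC = 46 - 16q + 3q^2; setting MC = AVC gives 2q^2 - 8q = 0, so q = 4. min AVC = 30.
For P < £30 the firm produces nothing.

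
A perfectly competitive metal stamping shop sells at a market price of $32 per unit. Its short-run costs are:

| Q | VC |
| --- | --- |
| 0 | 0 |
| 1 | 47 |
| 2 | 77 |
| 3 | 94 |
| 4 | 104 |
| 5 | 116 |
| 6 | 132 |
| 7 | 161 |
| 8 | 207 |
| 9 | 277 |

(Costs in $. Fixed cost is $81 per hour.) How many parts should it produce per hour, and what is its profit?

Q = 7; profit = -$18

Tabulate TR − TC: Q=0: -81; Q=1: -96; Q=2: -94; Q=3: -79; Q=4: -57; Q=5: -37; Q=6: -21; Q=7: -18; Q=8: -32; Q=9: -70.
Profit is maximized at Q = 7. AVC there is 161/7 = $23 ≤ P, so producing beats shutting down (which would give -$81).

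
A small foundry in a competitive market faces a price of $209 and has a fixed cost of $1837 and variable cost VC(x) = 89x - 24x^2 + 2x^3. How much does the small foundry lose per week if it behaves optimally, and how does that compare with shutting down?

Profit = -$237 at x = 10

AVC = 89 - 24x + 2x^2; min AVC = $17 at x = 6. Since P = $209 ≥ min AVC, the firm produces.
With MC = 89 - 48x + 6x^2, P = MC on the upward-sloping part at x* = 10.
TR = 209·10 = 2090. TC = 1837 + 490 = 2327. Profit = 2090 − 2327 = -$237.
Shutting down would mean losing the fixed cost of $1837, so operating at a loss of $237 is better by $1600.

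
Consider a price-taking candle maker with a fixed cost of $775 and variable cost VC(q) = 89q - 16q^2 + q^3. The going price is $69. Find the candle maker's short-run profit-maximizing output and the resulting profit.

AVC = 89 - 16q + q^2 has its minimum $25 at q = 8; price $69 clears that bar, so the firm operates.
With MC = 89 - 32q + 3q^2, P = MC on the upward-sloping part at q* = 10.
TR = 69·10 = 690. TC = 775 + 290 = 1065. Profit = 690 − 1065 = -$375.
Shutting down would mean losing the fixed cost of $775, so operating at a loss of $375 is better by $400.

Profit = -$375 at q = 10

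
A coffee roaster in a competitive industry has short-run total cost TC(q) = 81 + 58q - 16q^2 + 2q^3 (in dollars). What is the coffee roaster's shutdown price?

The firm shuts down when price falls below the minimum of average variable cost. AVC = VC/q = 58 - 16q + 2q^2.
At the minimum of AVC, MC = AVC. MC = 58 - 32q + 6q^2; setting MC = AVC gives 4q^2 - 16q = 0, so q = 4. min AVC = 26.
So the shutdown price is $26.

$26 per unit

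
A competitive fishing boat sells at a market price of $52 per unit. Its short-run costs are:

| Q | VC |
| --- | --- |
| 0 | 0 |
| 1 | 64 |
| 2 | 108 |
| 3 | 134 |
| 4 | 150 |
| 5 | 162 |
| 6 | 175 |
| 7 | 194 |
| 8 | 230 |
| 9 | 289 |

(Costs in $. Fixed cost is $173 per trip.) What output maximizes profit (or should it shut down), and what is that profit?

Tabulate TR − TC: Q=0: -173; Q=1: -185; Q=2: -177; Q=3: -151; Q=4: -115; Q=5: -75; Q=6: -36; Q=7: -3; Q=8: 13; Q=9: 6.
Profit is maximized at Q = 8. AVC there is 230/8 = $28.75 ≤ P, so producing beats shutting down (which would give -$173).

Q = 8; profit = $13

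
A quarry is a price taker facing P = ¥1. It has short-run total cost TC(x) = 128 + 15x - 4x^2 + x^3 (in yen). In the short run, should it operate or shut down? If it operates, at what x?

Variable cost is VC = 15x - 4x^2 + x^3, so AVC = VC/x = 15 - 4x + x^2 and MC = dTC/dx = 15 - 8x + 3x^2.
The AVC parabola has its vertex at x = 4/2 = 2, where AVC = 15 - 4·2 + 2^2 = ¥11.
P = ¥1 lies below min AVC = ¥11; no output level covers variable cost.
Best response: produce nothing and absorb the ¥128 fixed cost.

Shut down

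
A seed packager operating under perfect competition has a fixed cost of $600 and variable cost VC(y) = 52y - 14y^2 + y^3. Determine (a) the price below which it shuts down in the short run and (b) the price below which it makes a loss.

AVC = 52 - 14y + y^2; minimized at y = 7, giving min AVC = $3. That is the shutdown price.
ATC = 600/y + 52 - 14y + y^2. Setting dATC/dy = −600/y^2 − 14 + 2y = 0 gives y = 10 (since 2·10^3 − 14·10^2 = 600).
min ATC = 600/10 + 52 − 14·10 + 10^2 = $72. That is the break-even price.
Between these two prices the firm operates at a loss; above $72 it earns a profit.

Shutdown price = $3; break-even price = $72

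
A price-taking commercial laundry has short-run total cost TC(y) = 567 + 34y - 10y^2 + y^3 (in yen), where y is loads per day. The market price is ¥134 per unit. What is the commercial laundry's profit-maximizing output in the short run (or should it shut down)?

Produce at y = 10

Strip out fixed cost: VC = 34y - 10y^2 + y^3. Then AVC = 34 - 10y + y^2 and MC = 34 - 20y + 3y^2.
AVC hits its minimum where MC = AVC, at y = 5, giving min AVC = 34 - 10·5 + 5^2 = ¥9.
P = ¥134 exceeds min AVC = ¥9, so the firm stays open.
P = MC gives -100 - 20y + 3y^2 = 0, with roots -10/3 and 10. Take the larger (rising MC): y* = 10.
Check: AVC at y = 10 is ¥34 ≤ P, so revenue covers variable cost.
Profit = P·y − TC = 134·10 − 907 = ¥433.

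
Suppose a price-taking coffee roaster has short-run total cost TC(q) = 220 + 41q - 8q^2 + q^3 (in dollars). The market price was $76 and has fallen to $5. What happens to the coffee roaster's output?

Output falls from 7 to 0 (the firm shuts down)

MC = 41 - 16q + 3q^2; the shutdown threshold is min AVC = $25 (at q = 4).
At P = $76 ≥ min AVC, set P = MC on the rising branch: q = 7.
At P = $5 < min AVC = $25, price no longer covers variable cost at any output, so the firm shuts down: q = 0.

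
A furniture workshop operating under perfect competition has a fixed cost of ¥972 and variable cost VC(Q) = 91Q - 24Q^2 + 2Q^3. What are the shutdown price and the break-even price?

AVC = 91 - 24Q + 2Q^2; minimized at Q = 6, giving min AVC = ¥19. That is the shutdown price.
ATC = 972/Q + 91 - 24Q + 2Q^2. Setting dATC/dQ = −972/Q^2 − 24 + 4Q = 0 gives Q = 9 (since 4·9^3 − 24·9^2 = 972).
min ATC = 972/9 + 91 − 24·9 + 2·9^2 = ¥145. That is the break-even price.
Between these two prices the firm operates at a loss; above ¥145 it earns a profit.

Shutdown price = ¥19; break-even price = ¥145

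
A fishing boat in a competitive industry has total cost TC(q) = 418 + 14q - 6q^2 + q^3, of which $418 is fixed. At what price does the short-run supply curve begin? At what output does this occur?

The shutdown price is the minimum of AVC. VC = 14q - 6q^2 + q^3, so AVC = 14 - 6q + q^2.
dAVC/dq = -6 + 2q = 0 gives q = 3. min AVC = 14 - 6·3 + 3^2 = 5.
So the shutdown price is $5.

$5 per unit, at q = 3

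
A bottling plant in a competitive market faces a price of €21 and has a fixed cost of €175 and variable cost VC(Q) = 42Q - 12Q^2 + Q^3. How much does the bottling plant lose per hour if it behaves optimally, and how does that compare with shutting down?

Profit = -€77 at Q = 7

AVC = 42 - 12Q + Q^2 has its minimum €6 at Q = 6; price €21 clears that bar, so the firm operates.
MC = 42 - 24Q + 3Q^2. Setting P = MC and taking the root on the rising branch gives Q* = 7.
TR = 21·7 = 147. TC = 175 + 49 = 224. Profit = 147 − 224 = -€77.
Shutting down would mean losing the fixed cost of €175, so operating at a loss of €77 is better by €98.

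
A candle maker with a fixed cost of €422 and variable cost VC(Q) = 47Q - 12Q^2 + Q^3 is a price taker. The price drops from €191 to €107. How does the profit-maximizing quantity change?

Output falls from 12 to 10

MC = 47 - 24Q + 3Q^2; the shutdown threshold is min AVC = €11 (at Q = 6).
With P = €191 above the shutdown price, P = MC gives Q = 12.
At P = €107 ≥ min AVC, set P = MC: Q = 10. The firm stays open but cuts output.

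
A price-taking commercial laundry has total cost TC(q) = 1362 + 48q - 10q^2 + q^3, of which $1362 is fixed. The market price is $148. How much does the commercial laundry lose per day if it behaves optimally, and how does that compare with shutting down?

Profit = -$362 at q = 10

AVC = 48 - 10q + q^2 has its minimum $23 at q = 5; price $148 clears that bar, so the firm operates.
With MC = 48 - 20q + 3q^2, P = MC on the upward-sloping part at q* = 10.
TR = 148·10 = 1480. TC = 1362 + 480 = 1842. Profit = 1480 − 1842 = -$362.
That loss of $362 beats the $1362 the firm would lose by shutting down; producing recovers $1000 of fixed cost.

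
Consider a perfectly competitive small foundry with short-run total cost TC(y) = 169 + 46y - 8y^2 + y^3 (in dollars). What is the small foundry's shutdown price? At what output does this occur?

$30 per unit, at y = 4

The firm shuts down when price falls below the minimum of average variable cost. AVC = VC/y = 46 - 8y + y^2.
dAVC/dy = -8 + 2y = 0 gives y = 4. min AVC = 46 - 8·4 + 4^2 = 30.
For P < $30 the firm produces nothing.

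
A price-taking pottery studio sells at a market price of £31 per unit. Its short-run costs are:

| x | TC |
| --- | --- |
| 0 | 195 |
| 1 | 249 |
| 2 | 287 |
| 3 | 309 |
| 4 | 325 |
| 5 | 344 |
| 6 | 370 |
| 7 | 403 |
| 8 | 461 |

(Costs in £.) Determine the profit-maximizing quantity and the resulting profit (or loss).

x = 6; profit = -£184

Compute π = P·x − TC at each output: x=0: -195; x=1: -218; x=2: -225; x=3: -216; x=4: -201; x=5: -189; x=6: -184; x=7: -186; x=8: -213.
Profit is maximized at x = 6. AVC there is 175/6 = £29.17 ≤ P, so producing beats shutting down (which would give -£195).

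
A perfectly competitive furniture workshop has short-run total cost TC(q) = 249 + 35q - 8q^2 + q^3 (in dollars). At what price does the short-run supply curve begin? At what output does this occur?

$19 per unit, at q = 4

The shutdown price is the minimum of AVC. VC = 35q - 8q^2 + q^3, so AVC = 35 - 8q + q^2.
dAVC/dq = -8 + 2q = 0 gives q = 4. min AVC = 35 - 8·4 + 4^2 = 19.
So the shutdown price is $19.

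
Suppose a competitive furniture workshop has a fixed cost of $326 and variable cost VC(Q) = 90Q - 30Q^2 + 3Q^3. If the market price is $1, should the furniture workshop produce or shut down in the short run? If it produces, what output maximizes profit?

Strip out fixed cost: VC = 90Q - 30Q^2 + 3Q^3. Then AVC = 90 - 30Q + 3Q^2 and MC = 90 - 60Q + 9Q^2.
The AVC parabola has its vertex at Q = 30/6 = 5, where AVC = 90 - 30·5 + 3·5^2 = $15.
Since P = $1 < min AVC = $15, price fails to cover variable cost at any output.
The firm minimizes its loss by shutting down and losing only its fixed cost of $326.

Shut down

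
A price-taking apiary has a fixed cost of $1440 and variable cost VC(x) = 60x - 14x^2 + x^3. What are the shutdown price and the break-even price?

Shutdown price = min AVC. AVC = 60 - 14x + x^2, with vertex at x = 7 and minimum $11.
ATC = 1440/x + 60 - 14x + x^2. Setting dATC/dx = −1440/x^2 − 14 + 2x = 0 gives x = 12 (since 2·12^3 − 14·12^2 = 1440).
min ATC = 1440/12 + 60 − 14·12 + 12^2 = $156. That is the break-even price.
For $11 ≤ P < $156 the firm produces at a loss; below $11 it shuts down.

Shutdown price = $11; break-even price = $156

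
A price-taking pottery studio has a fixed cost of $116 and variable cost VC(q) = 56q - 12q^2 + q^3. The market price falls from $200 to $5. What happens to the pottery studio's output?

AVC = 56 - 12q + q^2, minimized at q = 6 where min AVC = $20. MC = 56 - 24q + 3q^2.
At P = $200 ≥ min AVC, set P = MC on the rising branch: q = 12.
At P = $5 < min AVC = $20, price no longer covers variable cost at any output, so the firm shuts down: q = 0.

Output falls from 12 to 0 (the firm shuts down)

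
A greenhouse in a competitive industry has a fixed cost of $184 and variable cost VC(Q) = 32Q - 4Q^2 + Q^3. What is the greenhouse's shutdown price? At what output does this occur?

$28 per unit, at Q = 2

The firm shuts down when price falls below the minimum of average variable cost. AVC = VC/Q = 32 - 4Q + Q^2.
At the minimum of AVC, MC = AVC. MC = 32 - 8Q + 3Q^2; setting MC = AVC gives 2Q^2 - 4Q = 0, so Q = 2. min AVC = 28.
For P < $28 the firm produces nothing.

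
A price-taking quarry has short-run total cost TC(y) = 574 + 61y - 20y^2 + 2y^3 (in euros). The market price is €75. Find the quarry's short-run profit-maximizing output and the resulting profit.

Profit = -€182 at y = 7

AVC = 61 - 20y + 2y^2 has its minimum €11 at y = 5; price €75 clears that bar, so the firm operates.
MC = 61 - 40y + 6y^2. Setting P = MC and taking the root on the rising branch gives y* = 7.
TR = 75·7 = 525. TC = 574 + 133 = 707. Profit = 525 − 707 = -€182.
That loss of €182 beats the €574 the firm would lose by shutting down; producing recovers €392 of fixed cost.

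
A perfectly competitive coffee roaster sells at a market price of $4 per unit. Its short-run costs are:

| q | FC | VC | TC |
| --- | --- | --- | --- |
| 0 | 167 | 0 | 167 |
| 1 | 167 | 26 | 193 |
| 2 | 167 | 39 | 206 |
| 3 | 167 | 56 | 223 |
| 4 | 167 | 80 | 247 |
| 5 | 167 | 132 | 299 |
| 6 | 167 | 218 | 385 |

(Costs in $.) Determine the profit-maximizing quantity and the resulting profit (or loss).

Compute π = P·q − TC at each output: q=0: -167; q=1: -189; q=2: -198; q=3: -211; q=4: -231; q=5: -279; q=6: -361.
Profit is highest at q = 0. Equivalently, the lowest AVC in the table is 56/3 ≈ $18.67 at q = 3, and P = $4 falls below it — price never covers variable cost, so the firm shuts down and loses only its fixed cost.

q = 0 (shut down); profit = -$167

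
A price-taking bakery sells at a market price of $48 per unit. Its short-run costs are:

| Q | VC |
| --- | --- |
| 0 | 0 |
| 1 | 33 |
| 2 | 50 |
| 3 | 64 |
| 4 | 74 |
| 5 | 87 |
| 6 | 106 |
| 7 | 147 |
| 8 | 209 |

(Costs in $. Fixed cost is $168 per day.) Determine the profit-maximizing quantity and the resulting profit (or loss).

Q = 7; profit = $21

Compute π = P·Q − TC at each output: Q=0: -168; Q=1: -153; Q=2: -122; Q=3: -88; Q=4: -50; Q=5: -15; Q=6: 14; Q=7: 21; Q=8: 7.
Profit is maximized at Q = 7. AVC there is 147/7 = $21 ≤ P, so producing beats shutting down (which would give -$168).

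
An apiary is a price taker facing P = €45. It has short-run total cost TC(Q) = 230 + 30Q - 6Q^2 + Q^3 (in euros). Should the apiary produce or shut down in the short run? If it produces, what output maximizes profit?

From TC, MC = TC'(Q) = 30 - 12Q + 3Q^2 and AVC = VC/Q = 30 - 6Q + Q^2.
AVC hits its minimum where MC = AVC, at Q = 3, giving min AVC = 30 - 6·3 + 3^2 = €21.
Since P = €45 ≥ min AVC = €21, price covers variable cost and the firm should produce.
Solving P = MC: -15 - 12Q + 3Q^2 = 0 ⇒ Q = -1 or 5. On the upward-sloping branch, Q* = 5.
Check: AVC at Q = 5 is €25 ≤ P, so revenue covers variable cost.
Profit = P·Q − TC = 45·5 − 355 = -€130, a loss, but smaller than the €230 fixed cost the firm would lose by shutting down.

Produce at Q = 5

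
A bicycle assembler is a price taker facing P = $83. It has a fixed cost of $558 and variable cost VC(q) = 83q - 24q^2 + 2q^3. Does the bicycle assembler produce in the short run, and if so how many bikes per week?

Produce at q = 8

From TC, MC = TC'(q) = 83 - 48q + 6q^2 and AVC = VC/q = 83 - 24q + 2q^2.
AVC hits its minimum where MC = AVC, at q = 6, giving min AVC = 83 - 24·6 + 2·6^2 = $11.
Since P = $83 ≥ min AVC = $11, price covers variable cost and the firm should produce.
Solving P = MC: -48q + 6q^2 = 0 ⇒ q = 0 or 8. On the upward-sloping branch, q* = 8.
Check: AVC at q = 8 is $19 ≤ P, so revenue covers variable cost.
Profit = P·q − TC = 83·8 − 710 = -$46, a loss, but smaller than the $558 fixed cost the firm would lose by shutting down.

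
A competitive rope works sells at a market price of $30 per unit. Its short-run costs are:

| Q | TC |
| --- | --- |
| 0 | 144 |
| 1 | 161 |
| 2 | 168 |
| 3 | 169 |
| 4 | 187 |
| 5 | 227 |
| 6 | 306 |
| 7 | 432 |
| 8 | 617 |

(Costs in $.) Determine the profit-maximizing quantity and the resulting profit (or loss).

Profit at each row (π = 30Q − TC): Q=0: -144; Q=1: -131; Q=2: -108; Q=3: -79; Q=4: -67; Q=5: -77; Q=6: -126; Q=7: -222; Q=8: -377.
Profit is maximized at Q = 4. AVC there is 43/4 = $10.75 ≤ P, so producing beats shutting down (which would give -$144).

Q = 4; profit = -$67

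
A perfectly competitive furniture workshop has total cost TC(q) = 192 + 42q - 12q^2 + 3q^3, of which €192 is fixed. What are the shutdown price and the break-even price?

AVC = 42 - 12q + 3q^2; minimized at q = 2, giving min AVC = €30. That is the shutdown price.
ATC = 192/q + 42 - 12q + 3q^2. Setting dATC/dq = −192/q^2 − 12 + 6q = 0 gives q = 4 (since 6·4^3 − 12·4^2 = 192).
min ATC = 192/4 + 42 − 12·4 + 3·4^2 = €90. That is the break-even price.
Between these two prices the firm operates at a loss; above €90 it earns a profit.

Shutdown price = €30; break-even price = €90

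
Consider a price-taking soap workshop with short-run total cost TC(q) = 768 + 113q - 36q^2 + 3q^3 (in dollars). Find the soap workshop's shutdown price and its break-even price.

Shutdown price = $5; break-even price = $113

Shutdown price = min AVC. AVC = 113 - 36q + 3q^2, with vertex at q = 6 and minimum $5.
ATC = 768/q + 113 - 36q + 3q^2. Setting dATC/dq = −768/q^2 − 36 + 6q = 0 gives q = 8 (since 6·8^3 − 36·8^2 = 768).
min ATC = 768/8 + 113 − 36·8 + 3·8^2 = $113. That is the break-even price.
For $5 ≤ P < $113 the firm produces at a loss; below $5 it shuts down.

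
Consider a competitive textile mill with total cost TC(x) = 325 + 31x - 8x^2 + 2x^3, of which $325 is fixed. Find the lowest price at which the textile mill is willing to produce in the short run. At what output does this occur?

The shutdown price is the minimum of AVC. VC = 31x - 8x^2 + 2x^3, so AVC = 31 - 8x + 2x^2.
At the minimum of AVC, MC = AVC. MC = 31 - 16x + 6x^2; setting MC = AVC gives 4x^2 - 8x = 0, so x = 2. min AVC = 23.
The firm shuts down for any P below $23.

$23 per unit, at x = 2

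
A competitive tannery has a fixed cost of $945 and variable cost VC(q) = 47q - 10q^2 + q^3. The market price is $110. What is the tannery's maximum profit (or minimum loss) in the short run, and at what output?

AVC = 47 - 10q + q^2 has its minimum $22 at q = 5; price $110 clears that bar, so the firm operates.
MC = 47 - 20q + 3q^2. Setting P = MC and taking the root on the rising branch gives q* = 9.
TR = 110·9 = 990. TC = 945 + 342 = 1287. Profit = 990 − 1287 = -$297.
Shutting down would mean losing the fixed cost of $945, so operating at a loss of $297 is better by $648.

Profit = -$297 at q = 9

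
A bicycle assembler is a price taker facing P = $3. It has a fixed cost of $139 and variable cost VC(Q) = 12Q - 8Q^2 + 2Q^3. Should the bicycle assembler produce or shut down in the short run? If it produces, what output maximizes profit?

From TC, MC = TC'(Q) = 12 - 16Q + 6Q^2 and AVC = VC/Q = 12 - 8Q + 2Q^2.
AVC is minimized where dAVC/dQ = -8 + 4Q = 0, at Q = 2; min AVC = 12 - 8·2 + 2·2^2 = $4.
With P < min AVC ($3 < $4), every unit sold adds to the loss.
Best response: produce nothing and absorb the $139 fixed cost.

Shut down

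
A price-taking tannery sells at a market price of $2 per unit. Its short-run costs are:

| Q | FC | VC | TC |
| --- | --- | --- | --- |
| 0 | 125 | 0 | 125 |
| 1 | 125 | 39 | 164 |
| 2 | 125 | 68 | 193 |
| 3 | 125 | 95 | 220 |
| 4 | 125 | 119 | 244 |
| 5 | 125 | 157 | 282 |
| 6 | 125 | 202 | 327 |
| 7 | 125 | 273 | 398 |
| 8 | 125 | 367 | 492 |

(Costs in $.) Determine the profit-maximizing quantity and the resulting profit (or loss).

Tabulate TR − TC: Q=0: -125; Q=1: -162; Q=2: -189; Q=3: -214; Q=4: -236; Q=5: -272; Q=6: -315; Q=7: -384; Q=8: -476.
Profit is highest at Q = 0. Equivalently, the lowest AVC in the table is 119/4 ≈ $29.75 at Q = 4, and P = $2 falls below it — price never covers variable cost, so the firm shuts down and loses only its fixed cost.

Q = 0 (shut down); profit = -$125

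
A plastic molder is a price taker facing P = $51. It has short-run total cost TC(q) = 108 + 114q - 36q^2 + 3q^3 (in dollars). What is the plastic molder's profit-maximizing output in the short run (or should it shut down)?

From TC, MC = TC'(q) = 114 - 72q + 9q^2 and AVC = VC/q = 114 - 36q + 3q^2.
AVC is minimized where dAVC/dq = -36 + 6q = 0, at q = 6; min AVC = 114 - 36·6 + 3·6^2 = $6.
Since P = $51 ≥ min AVC = $6, price covers variable cost and the firm should produce.
Set P = MC: 51 = 114 - 72q + 9q^2 → 63 - 72q + 9q^2 = 0. The roots are q = 1 and q = 7; the profit-maximizing output is on the rising part of MC, so q* = 7.
Check: AVC at q = 7 is $9 ≤ P, so revenue covers variable cost.
Profit = P·q − TC = 51·7 − 171 = $186.

Produce at q = 7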